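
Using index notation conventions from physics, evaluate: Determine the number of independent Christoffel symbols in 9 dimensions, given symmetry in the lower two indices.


Christoffel symbols Gamma^k_{ij} are symmetric in i,j, so there are d * d(d+1)/2 independent symbols.
d = 9
d(d+1)/2 = 9 * 10 / 2 = 45
Total = 9 * 45 = 405

405


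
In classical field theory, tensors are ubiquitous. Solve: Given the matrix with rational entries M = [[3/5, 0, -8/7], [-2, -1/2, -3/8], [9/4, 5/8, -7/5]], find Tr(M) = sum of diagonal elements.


The trace is the sum of diagonal entries.
Diagonal: M[1,1] = 3/5, M[2,2] = -1/2, M[3,3] = -7/5
Tr(M) = 3/5 + -1/2 + -7/5
Computing step by step:
After adding M[1,1]: 3/5
After adding M[2,2]: 1/10
After adding M[3,3]: -13/10
Tr(M) = -13/10

-13/10


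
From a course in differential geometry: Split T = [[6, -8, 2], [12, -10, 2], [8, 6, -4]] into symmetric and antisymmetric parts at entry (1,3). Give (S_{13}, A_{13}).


T_{13} = 2
T_{31} = 8
S_{13} = (2 + 8)/2 = 10/2 = 5
A_{13} = (2 - 8)/2 = -6/2 = -3
Check: S + A = 5 + -3 = 2 = T_{13}.

(5, -3)


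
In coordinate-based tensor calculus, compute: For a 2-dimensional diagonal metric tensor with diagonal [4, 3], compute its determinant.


For a diagonal metric, the determinant is the product of diagonal entries.
Diagonal entries: 4, 3
det(g) = 4 * 3 = 12

12


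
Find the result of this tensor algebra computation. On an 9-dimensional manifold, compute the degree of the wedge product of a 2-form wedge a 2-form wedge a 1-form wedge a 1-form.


The degree of a wedge product is the sum of the degrees of the individual forms.
Degrees: 2, 2, 1, 1
Total degree = 2 + 2 + 1 + 1 = 6

6


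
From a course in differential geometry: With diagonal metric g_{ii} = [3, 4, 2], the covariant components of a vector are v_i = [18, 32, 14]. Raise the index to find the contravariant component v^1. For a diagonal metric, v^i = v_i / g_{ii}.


To raise an index with a diagonal metric: v^i = v_i / g_{ii}.
For index 1: v_1 = 18, g_{11} = 3
v^1 = 18 / 3 = 6

6


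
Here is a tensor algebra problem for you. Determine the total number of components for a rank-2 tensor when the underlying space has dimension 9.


The number of components of a rank-r tensor in d dimensions is d^r.
Here d = 9 and r = 2.
9^2 = 81

81


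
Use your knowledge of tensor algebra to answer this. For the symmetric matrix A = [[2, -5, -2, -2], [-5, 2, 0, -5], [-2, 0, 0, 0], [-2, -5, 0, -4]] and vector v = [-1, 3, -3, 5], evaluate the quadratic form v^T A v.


First compute Av:
(Av)_1 = 2*-1 + -5*3 + -2*-3 + -2*5 = -21
(Av)_2 = -5*-1 + 2*3 + 0*-3 + -5*5 = -14
(Av)_3 = -2*-1 + 0*3 + 0*-3 + 0*5 = 2
(Av)_4 = -2*-1 + -5*3 + 0*-3 + -4*5 = -33
Av = [-21, -14, 2, -33]
Then v^T (Av) = -1*-21 + 3*-14 + -3*2 + 5*-33
= 21 + -42 + -6 + -165 = -192

-192


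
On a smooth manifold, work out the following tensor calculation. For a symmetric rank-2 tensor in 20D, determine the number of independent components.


A symmetric rank-2 tensor in d dimensions has d(d+1)/2 independent components.
d = 20
d(d+1)/2 = 20 * 21 / 2 = 420 / 2 = 210

210


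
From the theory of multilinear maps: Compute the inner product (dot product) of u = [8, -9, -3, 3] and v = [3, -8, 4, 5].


The inner product u . v = sum of u_i * v_i.
Term-by-term: 8 * 3, -9 * -8, -3 * 4, 3 * 5
Products: 24, 72, -12, 15
Sum = 24 + 72 + -12 + 15 = 99

99


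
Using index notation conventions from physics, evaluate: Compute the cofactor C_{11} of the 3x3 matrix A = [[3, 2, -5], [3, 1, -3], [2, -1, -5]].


To find cofactor C_{11}, delete row 1 and column 1.
The resulting 2x2 submatrix is: [[1, -3], [-1, -5]]
Minor M_{11} = 1*-5 - -3*-1
  = -5 - 3 = -8
Sign = (-1)^(1+1) = (-1)^2 = 1
Cofactor C_{11} = 1 * -8 = -8

-8


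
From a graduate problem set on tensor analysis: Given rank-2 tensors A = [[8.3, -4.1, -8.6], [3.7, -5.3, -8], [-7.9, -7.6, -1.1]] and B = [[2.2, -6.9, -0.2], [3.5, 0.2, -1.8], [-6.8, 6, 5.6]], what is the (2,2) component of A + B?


Tensor addition is component-wise: (A + B)_{ij} = A_{ij} + B_{ij}.
A_{22} = -5.3
B_{22} = 0.2
(A + B)_{22} = -5.3 + 0.2 = -5.1

-5.1


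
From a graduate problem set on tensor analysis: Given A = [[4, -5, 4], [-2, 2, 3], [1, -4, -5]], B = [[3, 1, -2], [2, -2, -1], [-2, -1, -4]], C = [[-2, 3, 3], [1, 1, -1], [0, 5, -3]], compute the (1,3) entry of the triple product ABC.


(ABC)_{13} = sum_m (AB)_{1m} C_{m3}. First compute row 1 of AB.
(AB)_{11} = 4*3 + -5*2 + 4*-2 = -6
(AB)_{12} = 4*1 + -5*-2 + 4*-1 = 10
(AB)_{13} = 4*-2 + -5*-1 + 4*-4 = -19
Now contract with column 3 of C:
(AB)_{11} * C_{13} = -6 * 3 = -18
(AB)_{12} * C_{23} = 10 * -1 = -10
(AB)_{13} * C_{33} = -19 * -3 = 57
(ABC)_{13} = -18 + -10 + 57 = 29

29


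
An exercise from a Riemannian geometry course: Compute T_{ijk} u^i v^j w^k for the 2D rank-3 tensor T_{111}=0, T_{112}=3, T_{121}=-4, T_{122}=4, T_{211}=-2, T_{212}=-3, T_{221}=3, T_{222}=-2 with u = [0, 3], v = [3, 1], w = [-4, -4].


S = sum over i,j,k of T_{ijk} u_i v_j w_k. Expanding all 8 terms:
T_{111}*u_1*v_1*w_1 = 0*0*3*-4 = 0  (running total: 0)
T_{112}*u_1*v_1*w_2 = 3*0*3*-4 = 0  (running total: 0)
T_{121}*u_1*v_2*w_1 = -4*0*1*-4 = 0  (running total: 0)
T_{122}*u_1*v_2*w_2 = 4*0*1*-4 = 0  (running total: 0)
T_{211}*u_2*v_1*w_1 = -2*3*3*-4 = 72  (running total: 72)
T_{212}*u_2*v_1*w_2 = -3*3*3*-4 = 108  (running total: 180)
T_{221}*u_2*v_2*w_1 = 3*3*1*-4 = -36  (running total: 144)
T_{222}*u_2*v_2*w_2 = -2*3*1*-4 = 24  (running total: 168)
S = 168

168


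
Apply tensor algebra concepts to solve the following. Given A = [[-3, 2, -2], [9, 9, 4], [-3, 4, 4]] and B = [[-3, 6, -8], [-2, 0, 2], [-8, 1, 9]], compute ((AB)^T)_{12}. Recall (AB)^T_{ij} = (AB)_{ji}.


(AB)^T_{ij} = (AB)_{ji} = sum_k A_{jk} B_{ki}.
For i=1, j=2 we need (AB)_{21}:
A_{21} * B_{11} = 9 * -3 = -27
A_{22} * B_{21} = 9 * -2 = -18
A_{23} * B_{31} = 4 * -8 = -32
Sum = -27 + -18 + -32 = -77

-77


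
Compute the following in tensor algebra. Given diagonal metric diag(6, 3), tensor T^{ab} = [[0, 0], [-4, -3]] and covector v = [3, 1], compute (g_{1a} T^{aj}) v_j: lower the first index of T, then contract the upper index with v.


Step 1: lower the first index. For a diagonal metric, g_{ia} T^{aj} = g_{ii} T^{ij} (no sum on i).
g_{11} = 6
S_1{}^1 = 6 * T^{11} = 6 * 0 = 0
S_1{}^2 = 6 * T^{12} = 6 * 0 = 0
Step 2: contract S_1{}^j with v_j.
S_1{}^1 * v_1 = 0 * 3 = 0
S_1{}^2 * v_2 = 0 * 1 = 0
Result = 0 + 0 = 0

0


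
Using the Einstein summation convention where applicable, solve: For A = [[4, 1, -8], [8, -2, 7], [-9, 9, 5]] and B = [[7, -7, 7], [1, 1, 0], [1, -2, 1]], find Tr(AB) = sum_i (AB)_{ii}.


Tr(AB) = sum_i (AB)_{ii} where (AB)_{ii} = sum_k A_{ik} B_{ki}.
(AB)_{11} = 4*7 + 1*1 + -8*1 = 21
(AB)_{22} = 8*-7 + -2*1 + 7*-2 = -72
(AB)_{33} = -9*7 + 9*0 + 5*1 = -58
Tr(AB) = 21 + -72 + -58 = -109

-109


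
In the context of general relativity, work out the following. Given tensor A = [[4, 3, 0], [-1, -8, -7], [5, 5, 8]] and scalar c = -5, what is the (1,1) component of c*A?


Scalar multiplication: (cA)_{ij} = c * A_{ij}.
c = -5
A_{11} = 4
(cA)_{11} = -5 * 4 = -20

-20


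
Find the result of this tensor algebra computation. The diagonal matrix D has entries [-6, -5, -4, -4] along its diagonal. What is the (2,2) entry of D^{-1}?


For a diagonal matrix, the inverse has entries (D^{-1})_{ii} = 1/d_{ii}.
The diagonal entries are: d_{11} = -6, d_{22} = -5, d_{33} = -4, d_{44} = -4
We need (D^{-1})_{22} = 1/d_{22} = 1/-5 = -1/5

-1/5


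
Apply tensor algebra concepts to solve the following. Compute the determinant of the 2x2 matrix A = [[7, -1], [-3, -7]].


For a 2x2 matrix [[a, b], [c, d]], det = a*d - b*c.
a = 7, b = -1, c = -3, d = -7
a*d = 7 * -7 = -49
b*c = -1 * -3 = 3
det = -49 - 3 = -52

-52


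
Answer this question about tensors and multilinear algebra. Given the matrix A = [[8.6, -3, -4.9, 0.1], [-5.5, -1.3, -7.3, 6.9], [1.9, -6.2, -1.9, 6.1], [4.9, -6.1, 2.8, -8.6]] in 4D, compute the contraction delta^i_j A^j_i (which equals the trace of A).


The contraction (trace) of a rank-2 tensor is the sum of its diagonal elements.
Diagonal entries: A[1,1] = 8.6, A[2,2] = -1.3, A[3,3] = -1.9, A[4,4] = -8.6
Tr(A) = 8.6 + -1.3 + -1.9 + -8.6 = -3.2

-3.2


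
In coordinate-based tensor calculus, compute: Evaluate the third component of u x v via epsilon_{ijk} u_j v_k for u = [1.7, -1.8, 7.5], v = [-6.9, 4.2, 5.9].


(u x v)_3 = sum_{j,k} epsilon_{3jk} u_j v_k. Only permutations of (1,2,3) contribute; the two non-zero terms are:
eps_{312} u_1 v_2 = 1 * 1.7 * 4.2 = 7.14
eps_{321} u_2 v_1 = -1 * -1.8 * -6.9 = -12.42
(u x v)_3 = -5.28

-5.28


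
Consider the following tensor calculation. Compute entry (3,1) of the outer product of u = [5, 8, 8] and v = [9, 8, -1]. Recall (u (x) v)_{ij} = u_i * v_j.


The outer product entry T_{ij} = u_i * v_j.
We need i=3, j=1.
u_3 = 8, v_1 = 9
T_{3,1} = 8 * 9 = 72

72


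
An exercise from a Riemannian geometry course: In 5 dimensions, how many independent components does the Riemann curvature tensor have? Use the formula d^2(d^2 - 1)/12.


The Riemann tensor in d dimensions has d^2(d^2 - 1)/12 independent components.
d = 5, so d^2 = 25
d^2 - 1 = 24
d^2(d^2 - 1) = 25 * 24 = 600
Divide by 12: 600 / 12 = 50

50


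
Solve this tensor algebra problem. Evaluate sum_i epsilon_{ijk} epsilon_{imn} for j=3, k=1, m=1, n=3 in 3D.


Using the identity: epsilon_{ijk} epsilon_{imn} = delta_{jm} delta_{kn} - delta_{jn} delta_{km}.
delta_{31} = 0
delta_{13} = 0
delta_{33} = 1
delta_{11} = 1
Result = 0 * 0 - 1 * 1 = 0 - 1 = -1

-1


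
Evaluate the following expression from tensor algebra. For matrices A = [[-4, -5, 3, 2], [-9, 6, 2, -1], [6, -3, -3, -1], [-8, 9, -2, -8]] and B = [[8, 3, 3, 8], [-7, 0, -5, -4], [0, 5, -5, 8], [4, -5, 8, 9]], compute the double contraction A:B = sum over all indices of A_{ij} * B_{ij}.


A:B = sum over all i,j of A_{ij} * B_{ij}.
Row 1: -4*8=-32, -5*3=-15, 3*3=9, 2*8=16 => row sum = -22
Row 2: -9*-7=63, 6*0=0, 2*-5=-10, -1*-4=4 => row sum = 57
Row 3: 6*0=0, -3*5=-15, -3*-5=15, -1*8=-8 => row sum = -8
Row 4: -8*4=-32, 9*-5=-45, -2*8=-16, -8*9=-72 => row sum = -165
Total = -22 + 57 + -8 + -165 = -138

-138


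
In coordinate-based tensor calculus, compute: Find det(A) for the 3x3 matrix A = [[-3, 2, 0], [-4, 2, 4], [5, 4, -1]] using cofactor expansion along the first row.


Expanding along the first row, det(A) = a11*M_11 - a12*M_12 + a13*M_13, where M_1j is the (1,j) minor.
Minor M_11 = 2*-1 - 4*4 = -18
Minor M_12 = -4*-1 - 4*5 = -16
Minor M_13 = -4*4 - 2*5 = -26
det = -3*(-18) - 2*(-16) + 0*(-26)
    = 54 - -32 + 0
    = 86

86


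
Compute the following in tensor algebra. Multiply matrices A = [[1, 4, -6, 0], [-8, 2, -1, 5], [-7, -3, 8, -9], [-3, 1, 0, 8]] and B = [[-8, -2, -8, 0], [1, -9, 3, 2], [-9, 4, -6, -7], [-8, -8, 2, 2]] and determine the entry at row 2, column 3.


(AB)_{ij} = sum_k A_{ik} B_{kj}.
For i=2, j=3:
A_{21} * B_{13} = -8 * -8 = 64
A_{22} * B_{23} = 2 * 3 = 6
A_{23} * B_{33} = -1 * -6 = 6
A_{24} * B_{43} = 5 * 2 = 10
Sum = 64 + 6 + 6 + 10 = 86

86


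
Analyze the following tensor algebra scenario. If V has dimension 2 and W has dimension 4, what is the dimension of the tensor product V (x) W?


The dimension of a tensor product is the product of dimensions.
dim(V) = 2, dim(W) = 4
dim(V (x) W) = 2 * 4 = 8

8


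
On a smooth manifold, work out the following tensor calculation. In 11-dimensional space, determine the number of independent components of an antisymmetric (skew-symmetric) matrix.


An antisymmetric rank-2 tensor satisfies A_{ij} = -A_{ji}, so diagonal entries are zero.
The independent components are the upper-triangular entries: C(n, 2) = n(n-1)/2.
n = 11
C(11, 2) = 11 * 10 / 2 = 110 / 2 = 55

55


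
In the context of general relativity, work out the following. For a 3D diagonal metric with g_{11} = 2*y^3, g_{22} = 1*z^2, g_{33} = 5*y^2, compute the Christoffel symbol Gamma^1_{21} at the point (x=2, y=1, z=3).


For a diagonal metric, Gamma^k_{ij} = (1/2) g^{kk} (dg_{ik}/dx_j + dg_{jk}/dx_i - dg_{ij}/dx_k).
The metric is diagonal, so g_{ab} = 0 for a != b.
At the given point: g_{11} = 2, g_{22} = 9, g_{33} = 5
g^{11} = 1/2
dg_{21}/dx_1 = 0 (off-diagonal)
dg_{11}/dx_2 = dg_{11}/dx_2 = 6
dg_{21}/dx_1 = 0 (off-diagonal)
Numerator = 0 + 6 - 0 = 6
Gamma^1_{21} = 6 / (2 * 2) = 3/2

3/2


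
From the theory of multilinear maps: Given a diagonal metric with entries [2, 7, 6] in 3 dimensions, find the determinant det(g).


For a diagonal metric, the determinant is the product of diagonal entries.
Diagonal entries: 2, 7, 6
det(g) = 2 * 7 * 6 = 84

84


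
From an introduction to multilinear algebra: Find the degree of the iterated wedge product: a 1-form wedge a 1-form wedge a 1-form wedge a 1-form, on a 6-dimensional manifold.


The degree of a wedge product is the sum of the degrees of the individual forms.
Degrees: 1, 1, 1, 1
Total degree = 1 + 1 + 1 + 1 = 4

4


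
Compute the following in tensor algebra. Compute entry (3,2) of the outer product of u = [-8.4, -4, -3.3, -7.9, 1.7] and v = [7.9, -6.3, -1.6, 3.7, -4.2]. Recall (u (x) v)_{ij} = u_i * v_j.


The outer product entry T_{ij} = u_i * v_j.
We need i=3, j=2.
u_3 = -3.3, v_2 = -6.3
T_{3,2} = -3.3 * -6.3 = 20.79

20.79


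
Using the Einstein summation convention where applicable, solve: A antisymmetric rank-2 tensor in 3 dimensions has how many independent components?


A antisymmetric rank-2 tensor in d dimensions has d(d-1)/2 independent components.
d = 3
d(d-1)/2 = 3 * 2 / 2 = 6 / 2 = 3

3


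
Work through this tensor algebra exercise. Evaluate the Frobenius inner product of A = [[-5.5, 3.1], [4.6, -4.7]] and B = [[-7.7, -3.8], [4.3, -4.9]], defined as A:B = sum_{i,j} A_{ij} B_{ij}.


A:B = sum over all i,j of A_{ij} * B_{ij}.
Row 1: -5.5*-7.7=42.35, 3.1*-3.8=-11.78 => row sum = 30.57
Row 2: 4.6*4.3=19.78, -4.7*-4.9=23.03 => row sum = 42.81
Total = 30.57 + 42.81 = 73.38

73.38


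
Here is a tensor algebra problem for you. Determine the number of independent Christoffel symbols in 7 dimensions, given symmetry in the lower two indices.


Christoffel symbols Gamma^k_{ij} are symmetric in i,j, so there are d * d(d+1)/2 independent symbols.
d = 7
d(d+1)/2 = 7 * 8 / 2 = 28
Total = 7 * 28 = 196

196


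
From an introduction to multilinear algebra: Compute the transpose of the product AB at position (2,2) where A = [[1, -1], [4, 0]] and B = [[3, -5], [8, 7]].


(AB)^T_{ij} = (AB)_{ji} = sum_k A_{jk} B_{ki}.
For i=2, j=2 we need (AB)_{22}:
A_{21} * B_{12} = 4 * -5 = -20
A_{22} * B_{22} = 0 * 7 = 0
Sum = -20 + 0 = -20

-20


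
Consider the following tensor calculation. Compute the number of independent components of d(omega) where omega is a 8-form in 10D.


The exterior derivative of a p-form is a (p+1)-form.
Its number of independent components is C(n, p+1).
n = 10, p+1 = 9
C(10, 9) = 10

10


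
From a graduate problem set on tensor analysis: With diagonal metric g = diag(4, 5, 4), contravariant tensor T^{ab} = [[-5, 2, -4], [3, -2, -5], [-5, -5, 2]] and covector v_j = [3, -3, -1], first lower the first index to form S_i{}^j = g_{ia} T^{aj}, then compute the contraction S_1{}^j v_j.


Step 1: lower the first index. For a diagonal metric, g_{ia} T^{aj} = g_{ii} T^{ij} (no sum on i).
g_{11} = 4
S_1{}^1 = 4 * T^{11} = 4 * -5 = -20
S_1{}^2 = 4 * T^{12} = 4 * 2 = 8
S_1{}^3 = 4 * T^{13} = 4 * -4 = -16
Step 2: contract S_1{}^j with v_j.
S_1{}^1 * v_1 = -20 * 3 = -60
S_1{}^2 * v_2 = 8 * -3 = -24
S_1{}^3 * v_3 = -16 * -1 = 16
Result = -60 + -24 + 16 = -68

-68


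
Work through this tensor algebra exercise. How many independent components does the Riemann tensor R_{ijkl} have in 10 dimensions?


The Riemann tensor in d dimensions has d^2(d^2 - 1)/12 independent components.
d = 10, so d^2 = 100
d^2 - 1 = 99
d^2(d^2 - 1) = 100 * 99 = 9900
Divide by 12: 9900 / 12 = 825

825


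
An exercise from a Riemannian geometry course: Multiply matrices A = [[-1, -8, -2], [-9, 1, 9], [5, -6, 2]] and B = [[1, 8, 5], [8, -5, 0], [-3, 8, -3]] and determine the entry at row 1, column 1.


(AB)_{ij} = sum_k A_{ik} B_{kj}.
For i=1, j=1:
A_{11} * B_{11} = -1 * 1 = -1
A_{12} * B_{21} = -8 * 8 = -64
A_{13} * B_{31} = -2 * -3 = 6
Sum = -1 + -64 + 6 = -59

-59


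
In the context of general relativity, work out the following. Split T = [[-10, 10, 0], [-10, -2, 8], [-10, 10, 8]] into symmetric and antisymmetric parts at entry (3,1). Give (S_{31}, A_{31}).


T_{31} = -10
T_{13} = 0
S_{31} = (-10 + 0)/2 = -10/2 = -5
A_{31} = (-10 - 0)/2 = -10/2 = -5
Check: S + A = -5 + -5 = -10 = T_{31}.

(-5, -5)


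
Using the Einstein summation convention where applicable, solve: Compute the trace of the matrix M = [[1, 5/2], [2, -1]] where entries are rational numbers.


The trace is the sum of diagonal entries.
Diagonal: M[1,1] = 1, M[2,2] = -1
Tr(M) = 1 + -1
Computing step by step:
After adding M[1,1]: 1
After adding M[2,2]: 0
Tr(M) = 0

0


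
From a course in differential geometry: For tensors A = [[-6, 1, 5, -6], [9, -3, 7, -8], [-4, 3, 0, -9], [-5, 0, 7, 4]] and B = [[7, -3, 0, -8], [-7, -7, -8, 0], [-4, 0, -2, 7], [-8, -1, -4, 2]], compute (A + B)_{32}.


Tensor addition is component-wise: (A + B)_{ij} = A_{ij} + B_{ij}.
A_{32} = 3
B_{32} = 0
(A + B)_{32} = 3 + 0 = 3

3


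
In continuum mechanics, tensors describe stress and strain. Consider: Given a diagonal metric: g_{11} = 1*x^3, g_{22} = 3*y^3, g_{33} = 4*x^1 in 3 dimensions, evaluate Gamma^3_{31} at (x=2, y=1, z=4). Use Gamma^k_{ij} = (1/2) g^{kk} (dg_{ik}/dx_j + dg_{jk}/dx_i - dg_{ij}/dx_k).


For a diagonal metric, Gamma^k_{ij} = (1/2) g^{kk} (dg_{ik}/dx_j + dg_{jk}/dx_i - dg_{ij}/dx_k).
The metric is diagonal, so g_{ab} = 0 for a != b.
At the given point: g_{11} = 8, g_{22} = 3, g_{33} = 8
g^{33} = 1/8
dg_{33}/dx_1 = dg_{33}/dx_1 = 4
dg_{13}/dx_3 = 0 (off-diagonal)
dg_{31}/dx_3 = 0 (off-diagonal)
Numerator = 4 + 0 - 0 = 4
Gamma^3_{31} = 4 / (2 * 8) = 1/4

1/4


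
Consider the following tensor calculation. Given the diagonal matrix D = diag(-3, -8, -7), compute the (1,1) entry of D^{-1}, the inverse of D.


For a diagonal matrix, the inverse has entries (D^{-1})_{ii} = 1/d_{ii}.
The diagonal entries are: d_{11} = -3, d_{22} = -8, d_{33} = -7
We need (D^{-1})_{11} = 1/d_{11} = 1/-3 = -1/3

-1/3


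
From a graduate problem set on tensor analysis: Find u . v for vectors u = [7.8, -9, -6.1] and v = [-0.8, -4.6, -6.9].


The inner product u . v = sum of u_i * v_i.
Term-by-term: 7.8 * -0.8, -9 * -4.6, -6.1 * -6.9
Products: -6.24, 41.4, 42.09
Sum = -6.24 + 41.4 + 42.09 = 77.25

77.25


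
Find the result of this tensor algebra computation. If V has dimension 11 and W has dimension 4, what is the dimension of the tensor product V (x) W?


The dimension of a tensor product is the product of dimensions.
dim(V) = 11, dim(W) = 4
dim(V (x) W) = 11 * 4 = 44

44


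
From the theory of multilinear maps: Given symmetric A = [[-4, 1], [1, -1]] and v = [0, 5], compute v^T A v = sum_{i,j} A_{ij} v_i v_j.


First compute Av:
(Av)_1 = -4*0 + 1*5 = 5
(Av)_2 = 1*0 + -1*5 = -5
Av = [5, -5]
Then v^T (Av) = 0*5 + 5*-5
= 0 + -25 = -25

-25


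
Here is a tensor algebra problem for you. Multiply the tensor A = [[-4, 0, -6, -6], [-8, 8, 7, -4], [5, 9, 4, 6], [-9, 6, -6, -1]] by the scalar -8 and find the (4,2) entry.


Scalar multiplication: (cA)_{ij} = c * A_{ij}.
c = -8
A_{42} = 6
(cA)_{42} = -8 * 6 = -48

-48


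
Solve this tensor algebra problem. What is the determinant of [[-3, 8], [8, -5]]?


For a 2x2 matrix [[a, b], [c, d]], det = a*d - b*c.
a = -3, b = 8, c = 8, d = -5
a*d = -3 * -5 = 15
b*c = 8 * 8 = 64
det = 15 - 64 = -49

-49


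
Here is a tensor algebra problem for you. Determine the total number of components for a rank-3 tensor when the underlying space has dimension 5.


The number of components of a rank-r tensor in d dimensions is d^r.
Here d = 5 and r = 3.
5^3 = 125

125


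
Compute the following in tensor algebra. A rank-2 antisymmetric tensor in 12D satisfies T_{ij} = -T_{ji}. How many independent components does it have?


An antisymmetric rank-2 tensor satisfies A_{ij} = -A_{ji}, so diagonal entries are zero.
The independent components are the upper-triangular entries: C(n, 2) = n(n-1)/2.
n = 12
C(12, 2) = 12 * 11 / 2 = 132 / 2 = 66

66


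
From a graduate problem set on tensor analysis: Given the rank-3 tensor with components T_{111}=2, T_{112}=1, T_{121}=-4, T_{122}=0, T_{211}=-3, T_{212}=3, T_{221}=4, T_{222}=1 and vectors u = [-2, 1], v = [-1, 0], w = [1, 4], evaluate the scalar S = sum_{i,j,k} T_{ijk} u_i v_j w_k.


S = sum over i,j,k of T_{ijk} u_i v_j w_k. Expanding all 8 terms:
T_{111}*u_1*v_1*w_1 = 2*-2*-1*1 = 4  (running total: 4)
T_{112}*u_1*v_1*w_2 = 1*-2*-1*4 = 8  (running total: 12)
T_{121}*u_1*v_2*w_1 = -4*-2*0*1 = 0  (running total: 12)
T_{122}*u_1*v_2*w_2 = 0*-2*0*4 = 0  (running total: 12)
T_{211}*u_2*v_1*w_1 = -3*1*-1*1 = 3  (running total: 15)
T_{212}*u_2*v_1*w_2 = 3*1*-1*4 = -12  (running total: 3)
T_{221}*u_2*v_2*w_1 = 4*1*0*1 = 0  (running total: 3)
T_{222}*u_2*v_2*w_2 = 1*1*0*4 = 0  (running total: 3)
S = 3

3


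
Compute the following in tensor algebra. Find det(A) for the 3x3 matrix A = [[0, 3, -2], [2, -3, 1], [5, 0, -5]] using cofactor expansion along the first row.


Expanding along the first row, det(A) = a11*M_11 - a12*M_12 + a13*M_13, where M_1j is the (1,j) minor.
Minor M_11 = -3*-5 - 1*0 = 15
Minor M_12 = 2*-5 - 1*5 = -15
Minor M_13 = 2*0 - -3*5 = 15
det = 0*(15) - 3*(-15) + -2*(15)
    = 0 - -45 + -30
    = 15

15


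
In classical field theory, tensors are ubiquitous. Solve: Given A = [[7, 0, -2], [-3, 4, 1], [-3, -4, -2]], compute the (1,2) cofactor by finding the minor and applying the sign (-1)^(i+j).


To find cofactor C_{12}, delete row 1 and column 2.
The resulting 2x2 submatrix is: [[-3, 1], [-3, -2]]
Minor M_{12} = -3*-2 - 1*-3
  = 6 - -3 = 9
Sign = (-1)^(1+2) = (-1)^3 = -1
Cofactor C_{12} = -1 * 9 = -9

-9


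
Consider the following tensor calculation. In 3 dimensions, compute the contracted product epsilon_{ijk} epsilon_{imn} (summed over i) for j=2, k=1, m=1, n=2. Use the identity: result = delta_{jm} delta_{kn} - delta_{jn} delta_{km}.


Using the identity: epsilon_{ijk} epsilon_{imn} = delta_{jm} delta_{kn} - delta_{jn} delta_{km}.
delta_{21} = 0
delta_{12} = 0
delta_{22} = 1
delta_{11} = 1
Result = 0 * 0 - 1 * 1 = 0 - 1 = -1

-1


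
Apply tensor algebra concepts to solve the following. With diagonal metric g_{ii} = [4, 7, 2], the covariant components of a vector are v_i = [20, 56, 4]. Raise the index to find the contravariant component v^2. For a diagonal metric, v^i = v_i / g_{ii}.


To raise an index with a diagonal metric: v^i = v_i / g_{ii}.
For index 2: v_2 = 56, g_{22} = 7
v^2 = 56 / 7 = 8

8


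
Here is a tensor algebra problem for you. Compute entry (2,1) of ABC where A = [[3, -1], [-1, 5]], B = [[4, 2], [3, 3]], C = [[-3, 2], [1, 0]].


(ABC)_{21} = sum_m (AB)_{2m} C_{m1}. First compute row 2 of AB.
(AB)_{21} = -1*4 + 5*3 = 11
(AB)_{22} = -1*2 + 5*3 = 13
Now contract with column 1 of C:
(AB)_{21} * C_{11} = 11 * -3 = -33
(AB)_{22} * C_{21} = 13 * 1 = 13
(ABC)_{21} = -33 + 13 = -20

-20


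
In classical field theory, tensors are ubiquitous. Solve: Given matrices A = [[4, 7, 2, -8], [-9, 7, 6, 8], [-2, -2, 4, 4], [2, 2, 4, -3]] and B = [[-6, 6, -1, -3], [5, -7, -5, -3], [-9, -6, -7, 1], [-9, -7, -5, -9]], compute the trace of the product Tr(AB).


Tr(AB) = sum_i (AB)_{ii} where (AB)_{ii} = sum_k A_{ik} B_{ki}.
(AB)_{11} = 4*-6 + 7*5 + 2*-9 + -8*-9 = 65
(AB)_{22} = -9*6 + 7*-7 + 6*-6 + 8*-7 = -195
(AB)_{33} = -2*-1 + -2*-5 + 4*-7 + 4*-5 = -36
(AB)_{44} = 2*-3 + 2*-3 + 4*1 + -3*-9 = 19
Tr(AB) = 65 + -195 + -36 + 19 = -147

-147


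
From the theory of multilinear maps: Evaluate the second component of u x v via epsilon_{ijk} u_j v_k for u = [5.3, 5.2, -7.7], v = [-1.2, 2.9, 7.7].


(u x v)_2 = sum_{j,k} epsilon_{2jk} u_j v_k. Only permutations of (1,2,3) contribute; the two non-zero terms are:
eps_{213} u_1 v_3 = -1 * 5.3 * 7.7 = -40.81
eps_{231} u_3 v_1 = 1 * -7.7 * -1.2 = 9.24
(u x v)_2 = -31.57

-31.57


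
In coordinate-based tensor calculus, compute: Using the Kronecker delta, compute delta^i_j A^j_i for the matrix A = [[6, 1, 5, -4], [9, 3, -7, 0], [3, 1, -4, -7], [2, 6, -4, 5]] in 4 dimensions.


The contraction (trace) of a rank-2 tensor is the sum of its diagonal elements.
Diagonal entries: A[1,1] = 6, A[2,2] = 3, A[3,3] = -4, A[4,4] = 5
Tr(A) = 6 + 3 + -4 + 5 = 10

10


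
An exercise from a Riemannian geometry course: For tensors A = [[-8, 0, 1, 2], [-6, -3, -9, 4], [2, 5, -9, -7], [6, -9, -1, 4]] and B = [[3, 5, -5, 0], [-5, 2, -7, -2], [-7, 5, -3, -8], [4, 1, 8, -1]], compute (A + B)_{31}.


Tensor addition is component-wise: (A + B)_{ij} = A_{ij} + B_{ij}.
A_{31} = 2
B_{31} = -7
(A + B)_{31} = 2 + -7 = -5

-5


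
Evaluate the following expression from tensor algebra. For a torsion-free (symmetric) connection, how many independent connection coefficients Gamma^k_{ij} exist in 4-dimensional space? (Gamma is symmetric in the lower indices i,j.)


Christoffel symbols Gamma^k_{ij} are symmetric in i,j, so there are d * d(d+1)/2 independent symbols.
d = 4
d(d+1)/2 = 4 * 5 / 2 = 10
Total = 4 * 10 = 40

40


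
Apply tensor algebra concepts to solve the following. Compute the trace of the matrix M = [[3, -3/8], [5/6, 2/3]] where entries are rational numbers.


The trace is the sum of diagonal entries.
Diagonal: M[1,1] = 3, M[2,2] = 2/3
Tr(M) = 3 + 2/3
Computing step by step:
After adding M[1,1]: 3
After adding M[2,2]: 11/3
Tr(M) = 11/3

11/3


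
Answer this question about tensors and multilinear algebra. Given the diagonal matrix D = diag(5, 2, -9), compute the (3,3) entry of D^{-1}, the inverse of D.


For a diagonal matrix, the inverse has entries (D^{-1})_{ii} = 1/d_{ii}.
The diagonal entries are: d_{11} = 5, d_{22} = 2, d_{33} = -9
We need (D^{-1})_{33} = 1/d_{33} = 1/-9 = -1/9

-1/9


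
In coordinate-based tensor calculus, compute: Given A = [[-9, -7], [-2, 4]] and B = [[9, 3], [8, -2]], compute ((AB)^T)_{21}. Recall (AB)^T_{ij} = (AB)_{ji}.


(AB)^T_{ij} = (AB)_{ji} = sum_k A_{jk} B_{ki}.
For i=2, j=1 we need (AB)_{12}:
A_{11} * B_{12} = -9 * 3 = -27
A_{12} * B_{22} = -7 * -2 = 14
Sum = -27 + 14 = -13

-13


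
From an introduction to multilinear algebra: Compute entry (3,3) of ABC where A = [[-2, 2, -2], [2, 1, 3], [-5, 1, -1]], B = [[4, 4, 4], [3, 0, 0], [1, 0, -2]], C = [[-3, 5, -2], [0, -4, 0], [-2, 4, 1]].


(ABC)_{33} = sum_m (AB)_{3m} C_{m3}. First compute row 3 of AB.
(AB)_{31} = -5*4 + 1*3 + -1*1 = -18
(AB)_{32} = -5*4 + 1*0 + -1*0 = -20
(AB)_{33} = -5*4 + 1*0 + -1*-2 = -18
Now contract with column 3 of C:
(AB)_{31} * C_{13} = -18 * -2 = 36
(AB)_{32} * C_{23} = -20 * 0 = 0
(AB)_{33} * C_{33} = -18 * 1 = -18
(ABC)_{33} = 36 + 0 + -18 = 18

18


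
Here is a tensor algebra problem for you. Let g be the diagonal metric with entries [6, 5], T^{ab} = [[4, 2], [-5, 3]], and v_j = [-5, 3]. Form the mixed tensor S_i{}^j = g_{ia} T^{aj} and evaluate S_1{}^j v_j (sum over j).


Step 1: lower the first index. For a diagonal metric, g_{ia} T^{aj} = g_{ii} T^{ij} (no sum on i).
g_{11} = 6
S_1{}^1 = 6 * T^{11} = 6 * 4 = 24
S_1{}^2 = 6 * T^{12} = 6 * 2 = 12
Step 2: contract S_1{}^j with v_j.
S_1{}^1 * v_1 = 24 * -5 = -120
S_1{}^2 * v_2 = 12 * 3 = 36
Result = -120 + 36 = -84

-84


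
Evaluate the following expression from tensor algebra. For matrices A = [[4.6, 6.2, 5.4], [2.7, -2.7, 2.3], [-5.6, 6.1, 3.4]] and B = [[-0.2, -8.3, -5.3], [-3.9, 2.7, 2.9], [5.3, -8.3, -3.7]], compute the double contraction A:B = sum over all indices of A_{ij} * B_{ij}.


A:B = sum over all i,j of A_{ij} * B_{ij}.
Row 1: 4.6*-0.2=-0.92, 6.2*-8.3=-51.46, 5.4*-5.3=-28.62 => row sum = -81
Row 2: 2.7*-3.9=-10.53, -2.7*2.7=-7.29, 2.3*2.9=6.67 => row sum = -11.15
Row 3: -5.6*5.3=-29.68, 6.1*-8.3=-50.63, 3.4*-3.7=-12.58 => row sum = -92.89
Total = -81 + -11.15 + -92.89 = -185.04

-185.04


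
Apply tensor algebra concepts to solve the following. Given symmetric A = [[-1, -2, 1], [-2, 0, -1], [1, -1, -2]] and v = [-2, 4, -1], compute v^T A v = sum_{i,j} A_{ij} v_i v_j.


First compute Av:
(Av)_1 = -1*-2 + -2*4 + 1*-1 = -7
(Av)_2 = -2*-2 + 0*4 + -1*-1 = 5
(Av)_3 = 1*-2 + -1*4 + -2*-1 = -4
Av = [-7, 5, -4]
Then v^T (Av) = -2*-7 + 4*5 + -1*-4
= 14 + 20 + 4 = 38

38


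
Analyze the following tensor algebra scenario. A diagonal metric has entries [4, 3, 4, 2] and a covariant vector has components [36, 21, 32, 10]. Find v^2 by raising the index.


To raise an index with a diagonal metric: v^i = v_i / g_{ii}.
For index 2: v_2 = 21, g_{22} = 3
v^2 = 21 / 3 = 7

7


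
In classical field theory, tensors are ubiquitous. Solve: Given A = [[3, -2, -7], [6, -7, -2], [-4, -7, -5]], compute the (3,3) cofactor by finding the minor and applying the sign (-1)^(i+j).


To find cofactor C_{33}, delete row 3 and column 3.
The resulting 2x2 submatrix is: [[3, -2], [6, -7]]
Minor M_{33} = 3*-7 - -2*6
  = -21 - -12 = -9
Sign = (-1)^(3+3) = (-1)^6 = 1
Cofactor C_{33} = 1 * -9 = -9

-9


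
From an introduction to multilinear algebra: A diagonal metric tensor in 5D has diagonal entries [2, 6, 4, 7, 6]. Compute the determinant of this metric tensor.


For a diagonal metric, the determinant is the product of diagonal entries.
Diagonal entries: 2, 6, 4, 7, 6
det(g) = 2 * 6 * 4 * 7 * 6 = 2016

2016


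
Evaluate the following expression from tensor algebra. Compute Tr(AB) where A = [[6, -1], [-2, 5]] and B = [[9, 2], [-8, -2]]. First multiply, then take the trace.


Tr(AB) = sum_i (AB)_{ii} where (AB)_{ii} = sum_k A_{ik} B_{ki}.
(AB)_{11} = 6*9 + -1*-8 = 62
(AB)_{22} = -2*2 + 5*-2 = -14
Tr(AB) = 62 + -14 = 48

48


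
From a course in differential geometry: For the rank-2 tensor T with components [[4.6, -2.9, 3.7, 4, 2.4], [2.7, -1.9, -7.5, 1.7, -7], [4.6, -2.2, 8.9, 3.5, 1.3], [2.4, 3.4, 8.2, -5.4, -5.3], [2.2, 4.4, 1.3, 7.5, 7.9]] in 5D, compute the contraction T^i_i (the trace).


The contraction (trace) of a rank-2 tensor is the sum of its diagonal elements.
Diagonal entries: A[1,1] = 4.6, A[2,2] = -1.9, A[3,3] = 8.9, A[4,4] = -5.4, A[5,5] = 7.9
Tr(A) = 4.6 + -1.9 + 8.9 + -5.4 + 7.9 = 14.1

14.1


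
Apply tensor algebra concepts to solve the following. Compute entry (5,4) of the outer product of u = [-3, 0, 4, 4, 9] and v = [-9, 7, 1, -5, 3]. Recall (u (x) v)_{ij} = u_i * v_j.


The outer product entry T_{ij} = u_i * v_j.
We need i=5, j=4.
u_5 = 9, v_4 = -5
T_{5,4} = 9 * -5 = -45

-45


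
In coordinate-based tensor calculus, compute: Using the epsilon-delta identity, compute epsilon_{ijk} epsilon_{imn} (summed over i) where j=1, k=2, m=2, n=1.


Using the identity: epsilon_{ijk} epsilon_{imn} = delta_{jm} delta_{kn} - delta_{jn} delta_{km}.
delta_{12} = 0
delta_{21} = 0
delta_{11} = 1
delta_{22} = 1
Result = 0 * 0 - 1 * 1 = 0 - 1 = -1

-1


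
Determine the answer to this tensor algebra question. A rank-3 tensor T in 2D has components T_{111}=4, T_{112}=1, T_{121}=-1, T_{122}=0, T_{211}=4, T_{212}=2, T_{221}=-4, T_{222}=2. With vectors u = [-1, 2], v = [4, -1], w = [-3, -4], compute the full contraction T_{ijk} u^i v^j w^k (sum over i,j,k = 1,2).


S = sum over i,j,k of T_{ijk} u_i v_j w_k. Expanding all 8 terms:
T_{111}*u_1*v_1*w_1 = 4*-1*4*-3 = 48  (running total: 48)
T_{112}*u_1*v_1*w_2 = 1*-1*4*-4 = 16  (running total: 64)
T_{121}*u_1*v_2*w_1 = -1*-1*-1*-3 = 3  (running total: 67)
T_{122}*u_1*v_2*w_2 = 0*-1*-1*-4 = 0  (running total: 67)
T_{211}*u_2*v_1*w_1 = 4*2*4*-3 = -96  (running total: -29)
T_{212}*u_2*v_1*w_2 = 2*2*4*-4 = -64  (running total: -93)
T_{221}*u_2*v_2*w_1 = -4*2*-1*-3 = -24  (running total: -117)
T_{222}*u_2*v_2*w_2 = 2*2*-1*-4 = 16  (running total: -101)
S = -101

-101


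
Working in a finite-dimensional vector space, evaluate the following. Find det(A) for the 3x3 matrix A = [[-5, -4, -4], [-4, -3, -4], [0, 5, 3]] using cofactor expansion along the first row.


Expanding along the first row, det(A) = a11*M_11 - a12*M_12 + a13*M_13, where M_1j is the (1,j) minor.
Minor M_11 = -3*3 - -4*5 = 11
Minor M_12 = -4*3 - -4*0 = -12
Minor M_13 = -4*5 - -3*0 = -20
det = -5*(11) - -4*(-12) + -4*(-20)
    = -55 - 48 + 80
    = -23

-23


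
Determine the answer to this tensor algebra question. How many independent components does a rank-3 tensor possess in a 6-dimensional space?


The number of components of a rank-r tensor in d dimensions is d^r.
Here d = 6 and r = 3.
6^3 = 216

216


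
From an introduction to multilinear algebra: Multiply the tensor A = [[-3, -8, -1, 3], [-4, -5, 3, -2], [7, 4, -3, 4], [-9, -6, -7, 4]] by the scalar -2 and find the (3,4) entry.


Scalar multiplication: (cA)_{ij} = c * A_{ij}.
c = -2
A_{34} = 4
(cA)_{34} = -2 * 4 = -8

-8


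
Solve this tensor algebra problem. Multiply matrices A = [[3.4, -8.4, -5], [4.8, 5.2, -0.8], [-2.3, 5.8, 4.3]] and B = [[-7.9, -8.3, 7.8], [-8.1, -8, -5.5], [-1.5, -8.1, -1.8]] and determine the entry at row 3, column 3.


(AB)_{ij} = sum_k A_{ik} B_{kj}.
For i=3, j=3:
A_{31} * B_{13} = -2.3 * 7.8 = -17.94
A_{32} * B_{23} = 5.8 * -5.5 = -31.9
A_{33} * B_{33} = 4.3 * -1.8 = -7.74
Sum = -17.94 + -31.9 + -7.74 = -57.58

-57.58


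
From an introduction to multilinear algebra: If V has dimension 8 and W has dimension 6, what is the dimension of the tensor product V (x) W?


The dimension of a tensor product is the product of dimensions.
dim(V) = 8, dim(W) = 6
dim(V (x) W) = 8 * 6 = 48

48


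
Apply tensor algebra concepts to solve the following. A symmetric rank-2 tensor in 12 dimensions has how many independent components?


A symmetric rank-2 tensor in d dimensions has d(d+1)/2 independent components.
d = 12
d(d+1)/2 = 12 * 13 / 2 = 156 / 2 = 78

78


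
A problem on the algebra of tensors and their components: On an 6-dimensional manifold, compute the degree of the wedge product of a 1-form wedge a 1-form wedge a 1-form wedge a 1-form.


The degree of a wedge product is the sum of the degrees of the individual forms.
Degrees: 1, 1, 1, 1
Total degree = 1 + 1 + 1 + 1 = 4

4


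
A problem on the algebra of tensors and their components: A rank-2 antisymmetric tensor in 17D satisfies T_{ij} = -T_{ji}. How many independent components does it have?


An antisymmetric rank-2 tensor satisfies A_{ij} = -A_{ji}, so diagonal entries are zero.
The independent components are the upper-triangular entries: C(n, 2) = n(n-1)/2.
n = 17
C(17, 2) = 17 * 16 / 2 = 272 / 2 = 136

136


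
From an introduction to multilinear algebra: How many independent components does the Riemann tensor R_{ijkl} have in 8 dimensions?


The Riemann tensor in d dimensions has d^2(d^2 - 1)/12 independent components.
d = 8, so d^2 = 64
d^2 - 1 = 63
d^2(d^2 - 1) = 64 * 63 = 4032
Divide by 12: 4032 / 12 = 336

336


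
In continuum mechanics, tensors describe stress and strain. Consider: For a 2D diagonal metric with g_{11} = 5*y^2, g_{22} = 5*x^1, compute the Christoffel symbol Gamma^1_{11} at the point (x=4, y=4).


For a diagonal metric, Gamma^k_{ij} = (1/2) g^{kk} (dg_{ik}/dx_j + dg_{jk}/dx_i - dg_{ij}/dx_k).
The metric is diagonal, so g_{ab} = 0 for a != b.
At the given point: g_{11} = 80, g_{22} = 20
g^{11} = 1/80
dg_{11}/dx_1 = dg_{11}/dx_1 = 0
dg_{11}/dx_1 = dg_{11}/dx_1 = 0
dg_{11}/dx_1 = dg_{11}/dx_1 = 0
Numerator = 0 + 0 - 0 = 0
Gamma^1_{11} = 0 / (2 * 80) = 0

0


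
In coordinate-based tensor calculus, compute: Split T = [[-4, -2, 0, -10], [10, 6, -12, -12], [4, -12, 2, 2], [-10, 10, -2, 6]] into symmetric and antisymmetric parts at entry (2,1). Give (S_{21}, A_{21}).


T_{21} = 10
T_{12} = -2
S_{21} = (10 + -2)/2 = 8/2 = 4
A_{21} = (10 - -2)/2 = 12/2 = 6
Check: S + A = 4 + 6 = 10 = T_{21}.

(4, 6)


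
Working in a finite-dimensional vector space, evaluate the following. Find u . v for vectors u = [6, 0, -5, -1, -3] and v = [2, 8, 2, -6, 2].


The inner product u . v = sum of u_i * v_i.
Term-by-term: 6 * 2, 0 * 8, -5 * 2, -1 * -6, -3 * 2
Products: 12, 0, -10, 6, -6
Sum = 12 + 0 + -10 + 6 + -6 = 2

2


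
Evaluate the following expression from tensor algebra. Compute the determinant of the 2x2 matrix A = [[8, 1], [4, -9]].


For a 2x2 matrix [[a, b], [c, d]], det = a*d - b*c.
a = 8, b = 1, c = 4, d = -9
a*d = 8 * -9 = -72
b*c = 1 * 4 = 4
det = -72 - 4 = -76

-76


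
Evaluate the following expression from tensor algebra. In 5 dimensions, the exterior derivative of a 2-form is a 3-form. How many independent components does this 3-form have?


The exterior derivative of a p-form is a (p+1)-form.
Its number of independent components is C(n, p+1).
n = 5, p+1 = 3
C(5, 3) = 10

10


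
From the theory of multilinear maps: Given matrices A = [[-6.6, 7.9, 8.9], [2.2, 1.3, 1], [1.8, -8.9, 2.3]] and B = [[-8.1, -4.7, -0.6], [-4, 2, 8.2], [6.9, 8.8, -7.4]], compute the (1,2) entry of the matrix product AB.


(AB)_{ij} = sum_k A_{ik} B_{kj}.
For i=1, j=2:
A_{11} * B_{12} = -6.6 * -4.7 = 31.02
A_{12} * B_{22} = 7.9 * 2 = 15.8
A_{13} * B_{32} = 8.9 * 8.8 = 78.32
Sum = 31.02 + 15.8 + 78.32 = 125.14

125.14


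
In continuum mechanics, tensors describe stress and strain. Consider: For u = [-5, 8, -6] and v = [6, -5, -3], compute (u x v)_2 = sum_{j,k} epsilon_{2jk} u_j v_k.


(u x v)_2 = sum_{j,k} epsilon_{2jk} u_j v_k. Only permutations of (1,2,3) contribute; the two non-zero terms are:
eps_{213} u_1 v_3 = -1 * -5 * -3 = -15
eps_{231} u_3 v_1 = 1 * -6 * 6 = -36
(u x v)_2 = -51

-51


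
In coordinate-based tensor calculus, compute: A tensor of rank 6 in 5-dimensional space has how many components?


The number of components of a rank-r tensor in d dimensions is d^r.
Here d = 5 and r = 6.
5^6 = 15625

15625


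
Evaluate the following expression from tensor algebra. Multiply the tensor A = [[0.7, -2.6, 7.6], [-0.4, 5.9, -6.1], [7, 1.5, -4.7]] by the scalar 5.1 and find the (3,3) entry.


Scalar multiplication: (cA)_{ij} = c * A_{ij}.
c = 5.1
A_{33} = -4.7
(cA)_{33} = 5.1 * -4.7 = -23.97

-23.97


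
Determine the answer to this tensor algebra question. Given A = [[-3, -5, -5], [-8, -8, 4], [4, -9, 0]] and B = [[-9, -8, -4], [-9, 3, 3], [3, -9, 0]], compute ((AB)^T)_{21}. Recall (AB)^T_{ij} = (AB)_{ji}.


(AB)^T_{ij} = (AB)_{ji} = sum_k A_{jk} B_{ki}.
For i=2, j=1 we need (AB)_{12}:
A_{11} * B_{12} = -3 * -8 = 24
A_{12} * B_{22} = -5 * 3 = -15
A_{13} * B_{32} = -5 * -9 = 45
Sum = 24 + -15 + 45 = 54

54


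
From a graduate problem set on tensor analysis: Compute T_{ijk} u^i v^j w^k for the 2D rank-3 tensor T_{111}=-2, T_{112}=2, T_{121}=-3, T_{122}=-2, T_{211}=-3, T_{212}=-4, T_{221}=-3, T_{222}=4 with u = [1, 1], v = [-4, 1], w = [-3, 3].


S = sum over i,j,k of T_{ijk} u_i v_j w_k. Expanding all 8 terms:
T_{111}*u_1*v_1*w_1 = -2*1*-4*-3 = -24  (running total: -24)
T_{112}*u_1*v_1*w_2 = 2*1*-4*3 = -24  (running total: -48)
T_{121}*u_1*v_2*w_1 = -3*1*1*-3 = 9  (running total: -39)
T_{122}*u_1*v_2*w_2 = -2*1*1*3 = -6  (running total: -45)
T_{211}*u_2*v_1*w_1 = -3*1*-4*-3 = -36  (running total: -81)
T_{212}*u_2*v_1*w_2 = -4*1*-4*3 = 48  (running total: -33)
T_{221}*u_2*v_2*w_1 = -3*1*1*-3 = 9  (running total: -24)
T_{222}*u_2*v_2*w_2 = 4*1*1*3 = 12  (running total: -12)
S = -12

-12


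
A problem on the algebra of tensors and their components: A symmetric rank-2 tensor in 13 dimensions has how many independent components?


A symmetric rank-2 tensor in d dimensions has d(d+1)/2 independent components.
d = 13
d(d+1)/2 = 13 * 14 / 2 = 182 / 2 = 91

91


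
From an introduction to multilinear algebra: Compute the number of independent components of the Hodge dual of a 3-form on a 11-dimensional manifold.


The Hodge dual of a p-form on an n-dimensional manifold is an (n-p)-form.
n = 11, p = 3, so dual degree = 11 - 3 = 8
The number of components is C(n, n-p) = C(11, 8) = 165

165


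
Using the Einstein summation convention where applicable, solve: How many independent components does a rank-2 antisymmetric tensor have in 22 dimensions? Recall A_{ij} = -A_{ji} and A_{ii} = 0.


An antisymmetric rank-2 tensor satisfies A_{ij} = -A_{ji}, so diagonal entries are zero.
The independent components are the upper-triangular entries: C(n, 2) = n(n-1)/2.
n = 22
C(22, 2) = 22 * 21 / 2 = 462 / 2 = 231

231
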